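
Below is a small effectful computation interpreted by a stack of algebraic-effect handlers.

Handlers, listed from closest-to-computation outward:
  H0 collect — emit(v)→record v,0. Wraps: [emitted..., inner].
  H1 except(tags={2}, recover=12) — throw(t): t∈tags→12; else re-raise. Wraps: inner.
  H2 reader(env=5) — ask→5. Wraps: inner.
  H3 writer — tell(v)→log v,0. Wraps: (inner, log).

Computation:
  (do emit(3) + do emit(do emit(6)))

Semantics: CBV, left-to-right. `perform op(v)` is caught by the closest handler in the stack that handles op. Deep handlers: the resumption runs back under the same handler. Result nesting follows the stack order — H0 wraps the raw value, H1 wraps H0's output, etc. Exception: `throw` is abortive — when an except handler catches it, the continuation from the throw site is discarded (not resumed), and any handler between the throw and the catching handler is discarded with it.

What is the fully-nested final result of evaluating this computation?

Answer: ([3, 6, 0, 0], ())

Step-by-step:
emit(3) @ H0 ⇒ out+=3
emit(6) @ H0 ⇒ out+=6
emit(0) @ H0 ⇒ out+=0
H0 returns [3, 6, 0, 0]
H1 returns [3, 6, 0, 0]
H2 returns [3, 6, 0, 0]
H3 returns ([3, 6, 0, 0], ())
= ([3, 6, 0, 0], ())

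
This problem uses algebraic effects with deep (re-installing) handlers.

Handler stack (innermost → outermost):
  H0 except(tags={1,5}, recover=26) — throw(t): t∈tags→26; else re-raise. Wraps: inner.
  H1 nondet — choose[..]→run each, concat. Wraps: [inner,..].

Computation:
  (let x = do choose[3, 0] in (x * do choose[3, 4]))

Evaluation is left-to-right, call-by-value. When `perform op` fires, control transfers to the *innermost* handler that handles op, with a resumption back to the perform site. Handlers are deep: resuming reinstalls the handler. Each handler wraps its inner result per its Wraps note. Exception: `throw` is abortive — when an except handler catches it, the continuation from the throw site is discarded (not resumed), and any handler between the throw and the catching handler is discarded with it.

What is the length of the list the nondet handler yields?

Step-by-step:
choose[3, 0] @ H1
  branch[0] choose=3:
    choose[3, 4] @ H1
      branch[0] choose=3:
        H0 returns 9
        H1 returns [9]
      branch[1] choose=4:
        H0 returns 12
        H1 returns [12]
  branch[1] choose=0:
    choose[3, 4] @ H1
      branch[0] choose=3:
        H0 returns 0
        H1 returns [0]
      branch[1] choose=4:
        H0 returns 0
        H1 returns [0]
= [9, 12, 0, 0]

Answer: 4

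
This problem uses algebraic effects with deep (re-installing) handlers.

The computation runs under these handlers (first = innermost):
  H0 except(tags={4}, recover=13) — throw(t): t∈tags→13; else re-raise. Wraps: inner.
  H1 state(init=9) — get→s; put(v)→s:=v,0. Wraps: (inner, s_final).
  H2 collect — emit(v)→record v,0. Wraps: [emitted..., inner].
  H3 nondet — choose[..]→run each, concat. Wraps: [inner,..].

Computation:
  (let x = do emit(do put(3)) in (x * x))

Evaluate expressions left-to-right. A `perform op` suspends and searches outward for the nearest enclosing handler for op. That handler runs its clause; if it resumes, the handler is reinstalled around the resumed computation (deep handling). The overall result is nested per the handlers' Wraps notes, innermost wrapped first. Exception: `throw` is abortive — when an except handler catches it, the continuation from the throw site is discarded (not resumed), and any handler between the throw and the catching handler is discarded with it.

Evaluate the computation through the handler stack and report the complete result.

Evaluation trace:
put(3) @ H1 ⇒ s:=3
emit(0) @ H2 ⇒ out+=0
H0 returns 0
H1 returns (0, 3)
H2 returns [0, (0, 3)]
H3 returns [[0, (0, 3)]]
= [[0, (0, 3)]]

Answer: [[0, (0, 3)]]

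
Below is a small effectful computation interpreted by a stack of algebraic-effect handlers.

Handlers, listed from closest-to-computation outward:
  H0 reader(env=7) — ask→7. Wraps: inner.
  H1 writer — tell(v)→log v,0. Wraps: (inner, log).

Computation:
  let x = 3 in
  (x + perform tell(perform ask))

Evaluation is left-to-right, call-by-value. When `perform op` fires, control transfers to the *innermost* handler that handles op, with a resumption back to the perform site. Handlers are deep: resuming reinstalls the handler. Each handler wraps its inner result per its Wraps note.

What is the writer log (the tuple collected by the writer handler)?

Answer: (7)

Working:
ask @ H0 ⇒ 7
tell(7) @ H1 ⇒ log+=7
H0 returns 3
H1 returns (3, (7))
= (3, (7))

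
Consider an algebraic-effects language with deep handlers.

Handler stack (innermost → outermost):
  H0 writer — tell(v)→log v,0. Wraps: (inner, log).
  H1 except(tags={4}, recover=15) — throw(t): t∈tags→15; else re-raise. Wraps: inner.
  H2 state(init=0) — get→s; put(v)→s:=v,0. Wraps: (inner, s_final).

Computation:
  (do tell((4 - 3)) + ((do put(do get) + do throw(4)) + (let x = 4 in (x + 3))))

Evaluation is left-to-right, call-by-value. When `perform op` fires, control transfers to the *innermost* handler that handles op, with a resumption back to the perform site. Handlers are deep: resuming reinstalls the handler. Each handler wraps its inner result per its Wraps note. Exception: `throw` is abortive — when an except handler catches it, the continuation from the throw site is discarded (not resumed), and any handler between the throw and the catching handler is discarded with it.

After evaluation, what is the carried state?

Answer: 0

Evaluation trace:
tell(1) @ H0 ⇒ log+=1
get @ H2 ⇒ 0
put(0) @ H2 ⇒ s:=0
throw(4) @ H1 caught ⇒ 15
H2 returns (15, 0)
= (15, 0)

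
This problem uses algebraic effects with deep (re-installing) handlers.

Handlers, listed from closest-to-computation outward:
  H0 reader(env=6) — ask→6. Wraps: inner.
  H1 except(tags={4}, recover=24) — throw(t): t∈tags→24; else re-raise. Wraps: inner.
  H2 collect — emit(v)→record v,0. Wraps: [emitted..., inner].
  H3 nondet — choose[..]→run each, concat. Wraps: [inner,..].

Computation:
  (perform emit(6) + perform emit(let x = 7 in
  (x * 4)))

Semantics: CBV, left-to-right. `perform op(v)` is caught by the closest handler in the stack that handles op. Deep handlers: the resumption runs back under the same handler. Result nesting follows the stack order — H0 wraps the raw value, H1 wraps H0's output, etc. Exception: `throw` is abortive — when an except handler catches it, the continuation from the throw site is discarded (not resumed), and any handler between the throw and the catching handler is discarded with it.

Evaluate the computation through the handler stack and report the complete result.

Answer: [[6, 28, 0]]

Working:
emit(6) @ H2 ⇒ out+=6
emit(28) @ H2 ⇒ out+=28
H0 returns 0
H1 returns 0
H2 returns [6, 28, 0]
H3 returns [[6, 28, 0]]
= [[6, 28, 0]]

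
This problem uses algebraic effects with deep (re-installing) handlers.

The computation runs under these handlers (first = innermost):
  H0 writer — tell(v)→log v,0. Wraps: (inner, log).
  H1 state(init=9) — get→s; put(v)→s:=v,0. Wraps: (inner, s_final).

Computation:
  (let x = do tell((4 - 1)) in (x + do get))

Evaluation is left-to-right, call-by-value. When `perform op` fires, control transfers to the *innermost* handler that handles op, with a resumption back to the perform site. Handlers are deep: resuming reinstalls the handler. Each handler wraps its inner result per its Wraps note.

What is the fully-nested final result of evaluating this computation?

Answer: ((9, (3)), 9)

Step-by-step:
tell(3) @ H0 ⇒ log+=3
get @ H1 ⇒ 9
H0 returns (9, (3))
H1 returns ((9, (3)), 9)
= ((9, (3)), 9)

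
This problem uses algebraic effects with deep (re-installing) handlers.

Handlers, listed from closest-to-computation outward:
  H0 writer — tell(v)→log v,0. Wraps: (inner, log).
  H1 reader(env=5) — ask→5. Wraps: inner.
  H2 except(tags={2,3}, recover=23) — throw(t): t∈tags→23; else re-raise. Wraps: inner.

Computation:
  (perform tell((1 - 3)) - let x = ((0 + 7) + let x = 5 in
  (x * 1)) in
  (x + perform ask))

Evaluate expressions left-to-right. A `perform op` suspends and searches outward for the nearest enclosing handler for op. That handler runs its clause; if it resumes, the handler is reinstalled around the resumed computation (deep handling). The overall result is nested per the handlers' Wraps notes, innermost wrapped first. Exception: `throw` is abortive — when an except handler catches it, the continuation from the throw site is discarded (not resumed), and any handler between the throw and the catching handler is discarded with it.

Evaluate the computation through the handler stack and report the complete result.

Answer: (-17, (-2))

Working:
tell(-2) @ H0 ⇒ log+=-2
ask @ H1 ⇒ 5
H0 returns (-17, (-2))
H1 returns (-17, (-2))
H2 returns (-17, (-2))
= (-17, (-2))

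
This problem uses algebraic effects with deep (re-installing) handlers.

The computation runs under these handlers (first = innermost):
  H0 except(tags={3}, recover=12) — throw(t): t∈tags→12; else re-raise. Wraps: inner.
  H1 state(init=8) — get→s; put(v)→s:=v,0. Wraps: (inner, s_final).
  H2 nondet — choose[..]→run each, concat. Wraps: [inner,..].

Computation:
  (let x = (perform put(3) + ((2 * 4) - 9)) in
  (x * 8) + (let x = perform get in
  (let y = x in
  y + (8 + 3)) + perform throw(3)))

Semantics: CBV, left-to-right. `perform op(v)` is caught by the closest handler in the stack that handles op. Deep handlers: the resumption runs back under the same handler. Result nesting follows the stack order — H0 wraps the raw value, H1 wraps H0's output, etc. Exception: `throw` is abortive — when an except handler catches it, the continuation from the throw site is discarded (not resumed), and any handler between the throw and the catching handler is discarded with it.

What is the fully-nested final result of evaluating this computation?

Evaluation trace:
put(3) @ H1 ⇒ s:=3
get @ H1 ⇒ 3
throw(3) @ H0 caught ⇒ 12
H1 returns (12, 3)
H2 returns [(12, 3)]
= [(12, 3)]

Answer: [(12, 3)]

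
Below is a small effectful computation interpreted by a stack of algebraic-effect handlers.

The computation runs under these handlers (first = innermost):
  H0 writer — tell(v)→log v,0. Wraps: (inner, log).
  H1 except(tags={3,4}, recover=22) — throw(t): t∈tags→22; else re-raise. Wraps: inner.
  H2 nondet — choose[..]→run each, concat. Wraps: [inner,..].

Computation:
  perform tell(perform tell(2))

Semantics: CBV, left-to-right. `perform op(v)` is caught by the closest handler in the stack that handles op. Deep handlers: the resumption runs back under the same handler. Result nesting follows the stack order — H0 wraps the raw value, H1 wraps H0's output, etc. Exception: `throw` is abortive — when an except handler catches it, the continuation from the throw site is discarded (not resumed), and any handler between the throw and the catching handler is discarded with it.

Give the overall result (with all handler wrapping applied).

Answer: [(0, (2, 0))]

Evaluation trace:
tell(2) @ H0 ⇒ log+=2
tell(0) @ H0 ⇒ log+=0
H0 returns (0, (2, 0))
H1 returns (0, (2, 0))
H2 returns [(0, (2, 0))]
= [(0, (2, 0))]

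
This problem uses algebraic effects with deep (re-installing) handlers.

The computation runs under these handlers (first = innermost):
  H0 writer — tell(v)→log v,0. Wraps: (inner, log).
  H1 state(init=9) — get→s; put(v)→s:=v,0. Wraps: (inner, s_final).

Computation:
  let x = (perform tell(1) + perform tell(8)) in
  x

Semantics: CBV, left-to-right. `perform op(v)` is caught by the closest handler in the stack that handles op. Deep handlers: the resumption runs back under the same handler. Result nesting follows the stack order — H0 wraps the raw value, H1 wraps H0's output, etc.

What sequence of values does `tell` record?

Step-by-step:
tell(1) @ H0 ⇒ log+=1
tell(8) @ H0 ⇒ log+=8
H0 returns (0, (1, 8))
H1 returns ((0, (1, 8)), 9)
= ((0, (1, 8)), 9)

Answer: (1, 8)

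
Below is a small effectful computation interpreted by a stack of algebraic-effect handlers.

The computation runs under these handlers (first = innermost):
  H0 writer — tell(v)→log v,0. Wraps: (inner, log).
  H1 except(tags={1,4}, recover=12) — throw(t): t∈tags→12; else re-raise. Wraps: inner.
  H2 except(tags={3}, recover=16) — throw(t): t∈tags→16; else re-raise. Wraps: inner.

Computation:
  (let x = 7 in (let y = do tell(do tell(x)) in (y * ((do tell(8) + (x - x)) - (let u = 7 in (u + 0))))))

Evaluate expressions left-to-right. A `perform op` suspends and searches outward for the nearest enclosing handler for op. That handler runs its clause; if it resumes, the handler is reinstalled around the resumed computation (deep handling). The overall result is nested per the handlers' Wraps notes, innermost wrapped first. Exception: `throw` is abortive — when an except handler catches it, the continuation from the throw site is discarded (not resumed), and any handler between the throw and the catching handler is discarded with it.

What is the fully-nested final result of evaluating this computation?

Step-by-step:
tell(7) @ H0 ⇒ log+=7
tell(0) @ H0 ⇒ log+=0
tell(8) @ H0 ⇒ log+=8
H0 returns (0, (7, 0, 8))
H1 returns (0, (7, 0, 8))
H2 returns (0, (7, 0, 8))
= (0, (7, 0, 8))

Answer: (0, (7, 0, 8))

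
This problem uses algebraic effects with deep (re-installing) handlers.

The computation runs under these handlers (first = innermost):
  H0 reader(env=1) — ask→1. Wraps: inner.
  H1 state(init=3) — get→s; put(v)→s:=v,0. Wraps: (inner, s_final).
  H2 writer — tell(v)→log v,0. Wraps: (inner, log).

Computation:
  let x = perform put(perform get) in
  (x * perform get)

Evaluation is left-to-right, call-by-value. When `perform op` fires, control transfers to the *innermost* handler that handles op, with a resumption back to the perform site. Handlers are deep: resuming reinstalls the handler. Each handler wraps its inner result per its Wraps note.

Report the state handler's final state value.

Answer: 3

Evaluation trace:
get @ H1 ⇒ 3
put(3) @ H1 ⇒ s:=3
get @ H1 ⇒ 3
H0 returns 0
H1 returns (0, 3)
H2 returns ((0, 3), ())
= ((0, 3), ())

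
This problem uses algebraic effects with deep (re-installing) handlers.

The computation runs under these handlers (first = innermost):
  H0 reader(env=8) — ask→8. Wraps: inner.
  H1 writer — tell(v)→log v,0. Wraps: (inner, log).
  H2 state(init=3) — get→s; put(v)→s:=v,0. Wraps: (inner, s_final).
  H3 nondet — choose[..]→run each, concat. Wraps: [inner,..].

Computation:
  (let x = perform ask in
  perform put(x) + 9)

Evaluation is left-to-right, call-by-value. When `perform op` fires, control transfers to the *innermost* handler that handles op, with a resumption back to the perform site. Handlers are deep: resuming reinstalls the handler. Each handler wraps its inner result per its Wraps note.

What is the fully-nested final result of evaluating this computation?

Working:
ask @ H0 ⇒ 8
put(8) @ H2 ⇒ s:=8
H0 returns 9
H1 returns (9, ())
H2 returns ((9, ()), 8)
H3 returns [((9, ()), 8)]
= [((9, ()), 8)]

Answer: [((9, ()), 8)]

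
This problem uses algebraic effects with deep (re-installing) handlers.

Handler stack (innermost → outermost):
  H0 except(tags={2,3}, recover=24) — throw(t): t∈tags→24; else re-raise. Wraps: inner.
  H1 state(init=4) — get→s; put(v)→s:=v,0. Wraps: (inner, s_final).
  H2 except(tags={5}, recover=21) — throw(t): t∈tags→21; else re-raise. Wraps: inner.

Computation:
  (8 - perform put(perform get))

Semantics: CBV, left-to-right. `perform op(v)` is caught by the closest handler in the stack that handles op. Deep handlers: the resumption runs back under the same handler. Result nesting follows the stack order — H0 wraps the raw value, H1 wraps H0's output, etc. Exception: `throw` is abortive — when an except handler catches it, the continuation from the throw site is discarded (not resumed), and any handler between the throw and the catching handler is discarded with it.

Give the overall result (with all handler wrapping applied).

Answer: (8, 4)

Working:
get @ H1 ⇒ 4
put(4) @ H1 ⇒ s:=4
H0 returns 8
H1 returns (8, 4)
H2 returns (8, 4)
= (8, 4)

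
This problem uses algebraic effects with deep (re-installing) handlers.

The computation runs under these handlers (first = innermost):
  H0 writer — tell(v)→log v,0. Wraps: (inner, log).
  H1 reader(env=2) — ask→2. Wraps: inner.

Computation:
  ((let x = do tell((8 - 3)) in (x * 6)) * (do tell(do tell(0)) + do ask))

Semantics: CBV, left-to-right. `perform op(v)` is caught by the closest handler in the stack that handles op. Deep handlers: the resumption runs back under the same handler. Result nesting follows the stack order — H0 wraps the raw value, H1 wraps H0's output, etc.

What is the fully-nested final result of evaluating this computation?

Answer: (0, (5, 0, 0))

Working:
tell(5) @ H0 ⇒ log+=5
tell(0) @ H0 ⇒ log+=0
tell(0) @ H0 ⇒ log+=0
ask @ H1 ⇒ 2
H0 returns (0, (5, 0, 0))
H1 returns (0, (5, 0, 0))
= (0, (5, 0, 0))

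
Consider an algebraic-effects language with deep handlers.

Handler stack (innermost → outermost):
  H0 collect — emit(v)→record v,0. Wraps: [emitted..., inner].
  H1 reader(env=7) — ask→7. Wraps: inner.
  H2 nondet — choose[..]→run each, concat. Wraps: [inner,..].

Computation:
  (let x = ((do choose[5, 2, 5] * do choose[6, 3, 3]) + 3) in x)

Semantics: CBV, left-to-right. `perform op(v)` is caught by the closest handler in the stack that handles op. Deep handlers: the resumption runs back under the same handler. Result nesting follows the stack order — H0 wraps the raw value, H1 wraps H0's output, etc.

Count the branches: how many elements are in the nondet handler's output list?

Working:
choose[5, 2, 5] @ H2
  branch[0] choose=5:
    choose[6, 3, 3] @ H2
      branch[0] choose=6:
        H0 returns [33]
        H1 returns [33]
        H2 returns [[33]]
      branch[1] choose=3:
        H0 returns [18]
        H1 returns [18]
        H2 returns [[18]]
      branch[2] choose=3:
        H0 returns [18]
        H1 returns [18]
        H2 returns [[18]]
  branch[1] choose=2:
    choose[6, 3, 3] @ H2
      branch[0] choose=6:
        H0 returns [15]
        H1 returns [15]
        H2 returns [[15]]
      branch[1] choose=3:
        H0 returns [9]
        H1 returns [9]
        H2 returns [[9]]
      branch[2] choose=3:
        H0 returns [9]
        H1 returns [9]
        H2 returns [[9]]
  branch[2] choose=5:
    choose[6, 3, 3] @ H2
      branch[0] choose=6:
        H0 returns [33]
        H1 returns [33]
        H2 returns [[33]]
      branch[1] choose=3:
        H0 returns [18]
        H1 returns [18]
        H2 returns [[18]]
      branch[2] choose=3:
        H0 returns [18]
        H1 returns [18]
        H2 returns [[18]]
= [[33], [18], [18], [15], [9], [9], [33], [18], [18]]

Answer: 9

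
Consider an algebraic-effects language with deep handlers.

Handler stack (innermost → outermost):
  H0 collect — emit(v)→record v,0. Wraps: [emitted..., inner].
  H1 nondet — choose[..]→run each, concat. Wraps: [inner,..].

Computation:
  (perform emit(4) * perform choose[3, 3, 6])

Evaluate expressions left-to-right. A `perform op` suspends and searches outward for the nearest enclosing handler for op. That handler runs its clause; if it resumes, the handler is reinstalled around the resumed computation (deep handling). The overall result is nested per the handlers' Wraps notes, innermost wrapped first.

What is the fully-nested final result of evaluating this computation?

Step-by-step:
emit(4) @ H0 ⇒ out+=4
choose[3, 3, 6] @ H1
  branch[0] choose=3:
    H0 returns [4, 0]
    H1 returns [[4, 0]]
  branch[1] choose=3:
    H0 returns [4, 0]
    H1 returns [[4, 0]]
  branch[2] choose=6:
    H0 returns [4, 0]
    H1 returns [[4, 0]]
= [[4, 0], [4, 0], [4, 0]]

Answer: [[4, 0], [4, 0], [4, 0]]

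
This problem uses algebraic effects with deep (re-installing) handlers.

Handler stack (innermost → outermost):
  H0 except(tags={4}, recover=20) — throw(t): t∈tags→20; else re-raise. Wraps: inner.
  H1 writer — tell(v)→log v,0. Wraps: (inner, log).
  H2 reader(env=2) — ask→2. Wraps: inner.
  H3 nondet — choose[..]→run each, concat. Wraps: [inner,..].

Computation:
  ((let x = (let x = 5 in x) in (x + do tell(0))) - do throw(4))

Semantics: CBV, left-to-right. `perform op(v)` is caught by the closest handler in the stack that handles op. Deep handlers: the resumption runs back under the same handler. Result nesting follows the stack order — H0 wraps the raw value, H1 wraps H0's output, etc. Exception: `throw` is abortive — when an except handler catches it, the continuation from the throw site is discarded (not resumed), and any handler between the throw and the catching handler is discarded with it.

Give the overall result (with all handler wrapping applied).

Evaluation trace:
tell(0) @ H1 ⇒ log+=0
throw(4) @ H0 caught ⇒ 20
H1 returns (20, (0))
H2 returns (20, (0))
H3 returns [(20, (0))]
= [(20, (0))]

Answer: [(20, (0))]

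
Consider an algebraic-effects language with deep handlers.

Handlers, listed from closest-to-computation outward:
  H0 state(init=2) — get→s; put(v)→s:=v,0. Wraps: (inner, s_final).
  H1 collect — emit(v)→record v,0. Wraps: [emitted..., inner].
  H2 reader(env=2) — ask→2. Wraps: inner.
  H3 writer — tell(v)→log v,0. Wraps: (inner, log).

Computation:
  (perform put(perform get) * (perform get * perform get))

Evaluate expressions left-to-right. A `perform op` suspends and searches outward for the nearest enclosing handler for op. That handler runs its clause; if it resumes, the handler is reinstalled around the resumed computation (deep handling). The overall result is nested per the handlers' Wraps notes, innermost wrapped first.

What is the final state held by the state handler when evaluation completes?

Answer: 2

Working:
get @ H0 ⇒ 2
put(2) @ H0 ⇒ s:=2
get @ H0 ⇒ 2
get @ H0 ⇒ 2
H0 returns (0, 2)
H1 returns [(0, 2)]
H2 returns [(0, 2)]
H3 returns ([(0, 2)], ())
= ([(0, 2)], ())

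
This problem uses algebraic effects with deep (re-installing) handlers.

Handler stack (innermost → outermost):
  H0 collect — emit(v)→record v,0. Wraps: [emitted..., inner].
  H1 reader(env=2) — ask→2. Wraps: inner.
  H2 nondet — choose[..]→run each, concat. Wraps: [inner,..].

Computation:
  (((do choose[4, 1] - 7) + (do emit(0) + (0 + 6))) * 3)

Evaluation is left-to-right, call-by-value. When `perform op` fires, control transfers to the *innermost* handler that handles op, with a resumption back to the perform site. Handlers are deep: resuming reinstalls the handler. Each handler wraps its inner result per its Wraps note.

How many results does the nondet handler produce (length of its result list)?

Working:
choose[4, 1] @ H2
  branch[0] choose=4:
    emit(0) @ H0 ⇒ out+=0
    H0 returns [0, 9]
    H1 returns [0, 9]
    H2 returns [[0, 9]]
  branch[1] choose=1:
    emit(0) @ H0 ⇒ out+=0
    H0 returns [0, 0]
    H1 returns [0, 0]
    H2 returns [[0, 0]]
= [[0, 9], [0, 0]]

Answer: 2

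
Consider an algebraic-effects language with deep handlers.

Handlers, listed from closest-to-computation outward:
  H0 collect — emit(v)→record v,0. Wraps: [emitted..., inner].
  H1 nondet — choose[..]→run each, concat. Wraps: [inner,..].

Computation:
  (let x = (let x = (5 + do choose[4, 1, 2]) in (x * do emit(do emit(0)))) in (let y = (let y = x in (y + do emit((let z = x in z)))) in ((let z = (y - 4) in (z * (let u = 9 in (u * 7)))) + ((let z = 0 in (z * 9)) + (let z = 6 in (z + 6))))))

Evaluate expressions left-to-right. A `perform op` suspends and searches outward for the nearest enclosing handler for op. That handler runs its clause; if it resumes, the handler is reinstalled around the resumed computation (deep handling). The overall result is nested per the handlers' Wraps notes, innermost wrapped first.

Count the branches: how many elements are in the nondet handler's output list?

Working:
choose[4, 1, 2] @ H1
  branch[0] choose=4:
    emit(0) @ H0 ⇒ out+=0
    emit(0) @ H0 ⇒ out+=0
    emit(0) @ H0 ⇒ out+=0
    H0 returns [0, 0, 0, -240]
    H1 returns [[0, 0, 0, -240]]
  branch[1] choose=1:
    emit(0) @ H0 ⇒ out+=0
    emit(0) @ H0 ⇒ out+=0
    emit(0) @ H0 ⇒ out+=0
    H0 returns [0, 0, 0, -240]
    H1 returns [[0, 0, 0, -240]]
  branch[2] choose=2:
    emit(0) @ H0 ⇒ out+=0
    emit(0) @ H0 ⇒ out+=0
    emit(0) @ H0 ⇒ out+=0
    H0 returns [0, 0, 0, -240]
    H1 returns [[0, 0, 0, -240]]
= [[0, 0, 0, -240], [0, 0, 0, -240], [0, 0, 0, -240]]

Answer: 3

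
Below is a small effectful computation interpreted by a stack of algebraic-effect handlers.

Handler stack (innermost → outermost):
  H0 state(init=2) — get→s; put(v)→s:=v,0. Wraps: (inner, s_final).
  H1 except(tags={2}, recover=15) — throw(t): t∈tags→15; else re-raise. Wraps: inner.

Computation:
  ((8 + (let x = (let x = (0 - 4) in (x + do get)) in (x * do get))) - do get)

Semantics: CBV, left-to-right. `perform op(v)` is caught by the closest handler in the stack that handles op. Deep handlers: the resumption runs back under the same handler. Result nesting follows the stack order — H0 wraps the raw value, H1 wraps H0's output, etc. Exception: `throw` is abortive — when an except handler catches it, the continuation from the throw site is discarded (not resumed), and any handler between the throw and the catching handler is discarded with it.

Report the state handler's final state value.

Answer: 2

Working:
get @ H0 ⇒ 2
get @ H0 ⇒ 2
get @ H0 ⇒ 2
H0 returns (2, 2)
H1 returns (2, 2)
= (2, 2)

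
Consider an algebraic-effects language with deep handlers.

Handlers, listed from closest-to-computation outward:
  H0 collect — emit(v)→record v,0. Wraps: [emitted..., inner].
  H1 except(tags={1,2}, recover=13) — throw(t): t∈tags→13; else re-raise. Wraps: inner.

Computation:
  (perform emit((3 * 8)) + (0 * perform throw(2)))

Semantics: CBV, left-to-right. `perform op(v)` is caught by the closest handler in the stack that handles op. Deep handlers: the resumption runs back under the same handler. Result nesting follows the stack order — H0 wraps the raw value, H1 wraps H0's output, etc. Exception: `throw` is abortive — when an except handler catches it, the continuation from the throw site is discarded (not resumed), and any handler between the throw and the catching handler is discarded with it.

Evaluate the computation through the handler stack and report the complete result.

Answer: 13

Step-by-step:
emit(24) @ H0 ⇒ out+=24
throw(2) @ H1 caught ⇒ 13
= 13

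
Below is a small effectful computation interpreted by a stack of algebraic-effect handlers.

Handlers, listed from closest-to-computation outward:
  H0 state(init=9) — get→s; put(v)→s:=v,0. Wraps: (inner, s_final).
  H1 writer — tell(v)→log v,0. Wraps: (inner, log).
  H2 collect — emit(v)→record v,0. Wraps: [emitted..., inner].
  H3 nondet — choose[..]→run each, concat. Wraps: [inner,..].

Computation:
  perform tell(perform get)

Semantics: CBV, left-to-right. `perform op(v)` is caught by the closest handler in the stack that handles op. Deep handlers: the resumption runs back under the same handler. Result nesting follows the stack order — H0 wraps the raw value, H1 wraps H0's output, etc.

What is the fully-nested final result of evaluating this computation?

Answer: [[((0, 9), (9))]]

Step-by-step:
get @ H0 ⇒ 9
tell(9) @ H1 ⇒ log+=9
H0 returns (0, 9)
H1 returns ((0, 9), (9))
H2 returns [((0, 9), (9))]
H3 returns [[((0, 9), (9))]]
= [[((0, 9), (9))]]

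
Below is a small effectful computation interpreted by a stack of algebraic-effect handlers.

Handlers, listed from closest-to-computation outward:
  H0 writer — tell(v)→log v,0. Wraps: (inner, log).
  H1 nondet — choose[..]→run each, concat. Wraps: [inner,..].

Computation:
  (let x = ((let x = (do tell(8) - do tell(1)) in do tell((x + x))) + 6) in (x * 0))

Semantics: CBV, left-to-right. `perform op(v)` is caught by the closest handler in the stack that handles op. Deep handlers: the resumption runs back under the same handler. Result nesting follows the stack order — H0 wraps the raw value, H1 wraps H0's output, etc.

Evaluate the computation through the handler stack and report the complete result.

Evaluation trace:
tell(8) @ H0 ⇒ log+=8
tell(1) @ H0 ⇒ log+=1
tell(0) @ H0 ⇒ log+=0
H0 returns (0, (8, 1, 0))
H1 returns [(0, (8, 1, 0))]
= [(0, (8, 1, 0))]

Answer: [(0, (8, 1, 0))]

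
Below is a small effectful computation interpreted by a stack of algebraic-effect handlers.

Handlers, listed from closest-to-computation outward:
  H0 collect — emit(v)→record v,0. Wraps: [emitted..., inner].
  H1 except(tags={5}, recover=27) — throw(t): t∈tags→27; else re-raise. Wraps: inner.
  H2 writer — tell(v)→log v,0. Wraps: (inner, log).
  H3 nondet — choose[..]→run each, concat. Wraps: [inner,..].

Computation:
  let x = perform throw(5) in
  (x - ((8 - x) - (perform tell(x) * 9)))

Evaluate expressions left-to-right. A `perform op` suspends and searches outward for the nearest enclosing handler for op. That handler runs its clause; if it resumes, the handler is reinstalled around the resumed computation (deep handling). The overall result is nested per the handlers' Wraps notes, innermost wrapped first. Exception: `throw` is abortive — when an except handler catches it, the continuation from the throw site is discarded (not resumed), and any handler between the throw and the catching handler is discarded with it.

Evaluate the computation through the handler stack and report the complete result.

Answer: [(27, ())]

Step-by-step:
throw(5) @ H1 caught ⇒ 27
H2 returns (27, ())
H3 returns [(27, ())]
= [(27, ())]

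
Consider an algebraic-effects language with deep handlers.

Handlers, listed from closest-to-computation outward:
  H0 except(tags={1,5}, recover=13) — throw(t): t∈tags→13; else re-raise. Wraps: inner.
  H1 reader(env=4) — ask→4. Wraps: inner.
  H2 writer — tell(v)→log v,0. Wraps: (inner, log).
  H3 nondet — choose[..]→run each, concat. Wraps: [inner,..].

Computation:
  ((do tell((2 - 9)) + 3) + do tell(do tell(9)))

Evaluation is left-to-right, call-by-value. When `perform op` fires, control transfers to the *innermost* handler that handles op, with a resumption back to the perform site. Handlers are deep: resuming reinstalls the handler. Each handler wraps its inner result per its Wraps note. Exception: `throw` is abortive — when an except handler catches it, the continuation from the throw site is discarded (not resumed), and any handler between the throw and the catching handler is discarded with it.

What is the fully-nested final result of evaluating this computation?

Working:
tell(-7) @ H2 ⇒ log+=-7
tell(9) @ H2 ⇒ log+=9
tell(0) @ H2 ⇒ log+=0
H0 returns 3
H1 returns 3
H2 returns (3, (-7, 9, 0))
H3 returns [(3, (-7, 9, 0))]
= [(3, (-7, 9, 0))]

Answer: [(3, (-7, 9, 0))]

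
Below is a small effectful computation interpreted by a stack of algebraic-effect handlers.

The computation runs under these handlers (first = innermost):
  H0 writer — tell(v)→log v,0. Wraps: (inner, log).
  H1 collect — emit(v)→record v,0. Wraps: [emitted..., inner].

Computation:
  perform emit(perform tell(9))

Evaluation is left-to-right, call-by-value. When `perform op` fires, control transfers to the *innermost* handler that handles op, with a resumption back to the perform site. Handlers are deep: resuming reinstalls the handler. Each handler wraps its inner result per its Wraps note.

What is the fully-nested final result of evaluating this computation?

Answer: [0, (0, (9))]

Step-by-step:
tell(9) @ H0 ⇒ log+=9
emit(0) @ H1 ⇒ out+=0
H0 returns (0, (9))
H1 returns [0, (0, (9))]
= [0, (0, (9))]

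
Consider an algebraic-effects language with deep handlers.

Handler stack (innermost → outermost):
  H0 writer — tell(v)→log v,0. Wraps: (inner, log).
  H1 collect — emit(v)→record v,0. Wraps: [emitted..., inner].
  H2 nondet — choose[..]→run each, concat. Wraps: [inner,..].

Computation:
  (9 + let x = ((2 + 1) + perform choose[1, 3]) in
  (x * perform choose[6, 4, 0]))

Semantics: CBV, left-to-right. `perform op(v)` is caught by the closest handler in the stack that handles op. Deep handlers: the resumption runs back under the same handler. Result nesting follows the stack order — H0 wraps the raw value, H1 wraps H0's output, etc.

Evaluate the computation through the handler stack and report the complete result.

Answer: [[(33, ())], [(25, ())], [(9, ())], [(45, ())], [(33, ())], [(9, ())]]

Step-by-step:
choose[1, 3] @ H2
  branch[0] choose=1:
    choose[6, 4, 0] @ H2
      branch[0] choose=6:
        H0 returns (33, ())
        H1 returns [(33, ())]
        H2 returns [[(33, ())]]
      branch[1] choose=4:
        H0 returns (25, ())
        H1 returns [(25, ())]
        H2 returns [[(25, ())]]
      branch[2] choose=0:
        H0 returns (9, ())
        H1 returns [(9, ())]
        H2 returns [[(9, ())]]
  branch[1] choose=3:
    choose[6, 4, 0] @ H2
      branch[0] choose=6:
        H0 returns (45, ())
        H1 returns [(45, ())]
        H2 returns [[(45, ())]]
      branch[1] choose=4:
        H0 returns (33, ())
        H1 returns [(33, ())]
        H2 returns [[(33, ())]]
      branch[2] choose=0:
        H0 returns (9, ())
        H1 returns [(9, ())]
        H2 returns [[(9, ())]]
= [[(33, ())], [(25, ())], [(9, ())], [(45, ())], [(33, ())], [(9, ())]]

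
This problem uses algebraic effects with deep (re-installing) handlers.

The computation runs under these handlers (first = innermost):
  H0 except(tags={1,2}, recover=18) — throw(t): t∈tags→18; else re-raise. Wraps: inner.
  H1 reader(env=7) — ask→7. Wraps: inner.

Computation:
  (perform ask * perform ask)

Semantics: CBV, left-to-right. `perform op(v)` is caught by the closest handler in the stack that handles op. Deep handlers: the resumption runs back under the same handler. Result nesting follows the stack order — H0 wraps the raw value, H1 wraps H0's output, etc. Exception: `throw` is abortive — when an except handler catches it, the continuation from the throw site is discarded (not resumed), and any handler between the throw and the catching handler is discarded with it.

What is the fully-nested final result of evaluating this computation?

Evaluation trace:
ask @ H1 ⇒ 7
ask @ H1 ⇒ 7
H0 returns 49
H1 returns 49
= 49

Answer: 49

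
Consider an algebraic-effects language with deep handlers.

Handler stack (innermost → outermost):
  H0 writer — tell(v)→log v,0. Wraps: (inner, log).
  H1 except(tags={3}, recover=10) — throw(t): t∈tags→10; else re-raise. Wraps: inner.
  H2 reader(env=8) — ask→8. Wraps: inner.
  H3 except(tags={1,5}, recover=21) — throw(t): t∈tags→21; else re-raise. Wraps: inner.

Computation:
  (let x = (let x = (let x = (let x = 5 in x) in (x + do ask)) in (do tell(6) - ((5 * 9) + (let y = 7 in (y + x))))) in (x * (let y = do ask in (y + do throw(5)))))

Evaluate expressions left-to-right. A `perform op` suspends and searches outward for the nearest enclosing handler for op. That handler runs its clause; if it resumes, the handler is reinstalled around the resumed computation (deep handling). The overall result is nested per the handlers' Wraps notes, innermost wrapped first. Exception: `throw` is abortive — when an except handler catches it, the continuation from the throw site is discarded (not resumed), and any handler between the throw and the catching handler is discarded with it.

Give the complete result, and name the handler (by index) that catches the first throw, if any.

Answer: 21 ; first throw caught by: H3

Step-by-step:
ask @ H2 ⇒ 8
tell(6) @ H0 ⇒ log+=6
ask @ H2 ⇒ 8
throw(5) @ H1 re-raised
throw(5) @ H3 caught ⇒ 21
= 21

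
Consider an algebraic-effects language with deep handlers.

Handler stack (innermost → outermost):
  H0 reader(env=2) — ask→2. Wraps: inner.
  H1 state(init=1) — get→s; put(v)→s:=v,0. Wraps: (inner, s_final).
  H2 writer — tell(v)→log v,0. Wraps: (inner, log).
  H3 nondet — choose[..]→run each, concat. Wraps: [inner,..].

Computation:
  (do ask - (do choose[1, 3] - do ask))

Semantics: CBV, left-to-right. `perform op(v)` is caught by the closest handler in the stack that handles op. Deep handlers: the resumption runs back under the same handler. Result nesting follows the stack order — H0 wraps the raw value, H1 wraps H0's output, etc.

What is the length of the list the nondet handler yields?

Answer: 2

Step-by-step:
ask @ H0 ⇒ 2
choose[1, 3] @ H3
  branch[0] choose=1:
    ask @ H0 ⇒ 2
    H0 returns 3
    H1 returns (3, 1)
    H2 returns ((3, 1), ())
    H3 returns [((3, 1), ())]
  branch[1] choose=3:
    ask @ H0 ⇒ 2
    H0 returns 1
    H1 returns (1, 1)
    H2 returns ((1, 1), ())
    H3 returns [((1, 1), ())]
= [((3, 1), ()), ((1, 1), ())]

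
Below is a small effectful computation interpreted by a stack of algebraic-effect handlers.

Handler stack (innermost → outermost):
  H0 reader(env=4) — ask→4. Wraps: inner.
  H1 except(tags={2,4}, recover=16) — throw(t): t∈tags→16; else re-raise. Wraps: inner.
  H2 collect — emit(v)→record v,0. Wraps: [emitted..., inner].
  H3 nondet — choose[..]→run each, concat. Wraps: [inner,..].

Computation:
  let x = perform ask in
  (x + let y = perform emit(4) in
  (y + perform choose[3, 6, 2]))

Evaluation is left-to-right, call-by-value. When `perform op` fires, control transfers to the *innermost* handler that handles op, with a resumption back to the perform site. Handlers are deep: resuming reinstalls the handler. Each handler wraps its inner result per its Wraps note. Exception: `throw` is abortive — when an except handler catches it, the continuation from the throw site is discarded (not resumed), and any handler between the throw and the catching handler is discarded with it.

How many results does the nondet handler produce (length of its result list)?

Answer: 3

Step-by-step:
ask @ H0 ⇒ 4
emit(4) @ H2 ⇒ out+=4
choose[3, 6, 2] @ H3
  branch[0] choose=3:
    H0 returns 7
    H1 returns 7
    H2 returns [4, 7]
    H3 returns [[4, 7]]
  branch[1] choose=6:
    H0 returns 10
    H1 returns 10
    H2 returns [4, 10]
    H3 returns [[4, 10]]
  branch[2] choose=2:
    H0 returns 6
    H1 returns 6
    H2 returns [4, 6]
    H3 returns [[4, 6]]
= [[4, 7], [4, 10], [4, 6]]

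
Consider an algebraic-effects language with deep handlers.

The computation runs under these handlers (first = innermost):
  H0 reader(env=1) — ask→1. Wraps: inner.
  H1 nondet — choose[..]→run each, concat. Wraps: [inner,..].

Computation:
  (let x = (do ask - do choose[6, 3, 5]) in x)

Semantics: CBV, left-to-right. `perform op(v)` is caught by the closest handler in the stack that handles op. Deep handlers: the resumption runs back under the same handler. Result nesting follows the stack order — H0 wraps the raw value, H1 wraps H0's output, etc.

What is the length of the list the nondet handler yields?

Step-by-step:
ask @ H0 ⇒ 1
choose[6, 3, 5] @ H1
  branch[0] choose=6:
    H0 returns -5
    H1 returns [-5]
  branch[1] choose=3:
    H0 returns -2
    H1 returns [-2]
  branch[2] choose=5:
    H0 returns -4
    H1 returns [-4]
= [-5, -2, -4]

Answer: 3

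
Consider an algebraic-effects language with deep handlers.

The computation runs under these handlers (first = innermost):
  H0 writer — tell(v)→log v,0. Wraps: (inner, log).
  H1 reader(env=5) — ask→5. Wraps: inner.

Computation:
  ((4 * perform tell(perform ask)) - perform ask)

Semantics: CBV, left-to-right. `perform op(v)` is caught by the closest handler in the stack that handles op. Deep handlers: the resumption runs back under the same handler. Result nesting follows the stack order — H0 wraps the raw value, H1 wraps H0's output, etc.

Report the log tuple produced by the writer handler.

Answer: (5)

Step-by-step:
ask @ H1 ⇒ 5
tell(5) @ H0 ⇒ log+=5
ask @ H1 ⇒ 5
H0 returns (-5, (5))
H1 returns (-5, (5))
= (-5, (5))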